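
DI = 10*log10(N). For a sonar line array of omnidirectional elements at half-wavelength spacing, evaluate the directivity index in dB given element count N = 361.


25.58 dB


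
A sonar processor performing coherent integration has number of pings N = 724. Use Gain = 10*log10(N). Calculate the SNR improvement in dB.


Gain = 10*log10(724) = 28.6

28.6 dB


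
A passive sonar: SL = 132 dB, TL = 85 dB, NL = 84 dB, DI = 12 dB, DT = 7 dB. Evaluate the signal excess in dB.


SE = SL - TL - NL + DI - DT = 132 - 85 - 84 + 12 - 7 = -32

-32 dB


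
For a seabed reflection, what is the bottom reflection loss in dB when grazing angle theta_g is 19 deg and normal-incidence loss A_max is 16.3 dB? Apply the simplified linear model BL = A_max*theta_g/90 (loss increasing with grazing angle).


BL = A_max * theta_g / 90 = 16.3 * 19 / 90 = 3.44

3.44 dB


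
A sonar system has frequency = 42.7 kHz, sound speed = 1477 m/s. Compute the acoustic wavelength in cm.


lambda = c/f = 1477 / 42700 = 0.0346 m = 3.46 cm

3.46 cm


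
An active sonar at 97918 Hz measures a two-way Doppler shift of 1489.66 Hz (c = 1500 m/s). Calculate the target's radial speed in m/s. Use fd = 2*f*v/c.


11.41 m/s


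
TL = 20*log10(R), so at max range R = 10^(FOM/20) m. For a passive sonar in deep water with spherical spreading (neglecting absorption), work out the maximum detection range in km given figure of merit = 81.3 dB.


At max range FOM = TL, so 20*log10(R) = 81.3
R = 10^(81.3/20) = 11614.49 m = 11.61 km

11.61 km


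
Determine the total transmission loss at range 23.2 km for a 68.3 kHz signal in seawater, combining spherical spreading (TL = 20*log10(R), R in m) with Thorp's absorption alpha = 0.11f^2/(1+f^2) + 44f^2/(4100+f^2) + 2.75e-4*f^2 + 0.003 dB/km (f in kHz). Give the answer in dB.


662.99 dB


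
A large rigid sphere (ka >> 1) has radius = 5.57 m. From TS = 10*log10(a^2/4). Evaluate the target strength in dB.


TS = 10*log10(5.57^2 / 4) = 10*log10(7.756225) = 8.9

8.9 dB


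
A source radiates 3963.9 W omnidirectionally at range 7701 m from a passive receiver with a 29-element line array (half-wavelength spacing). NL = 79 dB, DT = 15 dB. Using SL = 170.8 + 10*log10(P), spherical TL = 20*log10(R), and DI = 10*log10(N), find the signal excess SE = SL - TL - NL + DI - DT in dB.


Step 1: SL = 170.8 + 10*log10(3963.9) = 206.78 dB
Step 2: TL = 20*log10(7701) = 77.73 dB
Step 3: DI = 10*log10(29) = 14.62 dB
Step 4: SE = SL - TL - NL + DI - DT = 206.78 - 77.73 - 79 + 14.62 - 15 = 49.67

49.67 dB


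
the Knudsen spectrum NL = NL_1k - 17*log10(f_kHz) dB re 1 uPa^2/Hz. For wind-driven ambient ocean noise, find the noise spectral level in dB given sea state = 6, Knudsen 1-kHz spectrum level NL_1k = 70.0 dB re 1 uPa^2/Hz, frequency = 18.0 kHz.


NL = NL_1k - 17*log10(f_kHz) = 70.0 - 17*log10(18.0) = 70.0 - (21.34) = 48.66

48.66 dB


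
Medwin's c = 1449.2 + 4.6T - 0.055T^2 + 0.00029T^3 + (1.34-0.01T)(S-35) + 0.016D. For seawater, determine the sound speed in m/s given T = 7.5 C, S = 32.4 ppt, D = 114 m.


1479.26 m/s


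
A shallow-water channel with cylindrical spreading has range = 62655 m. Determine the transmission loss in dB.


TL = 10*log10(62655) = 47.97

47.97 dB


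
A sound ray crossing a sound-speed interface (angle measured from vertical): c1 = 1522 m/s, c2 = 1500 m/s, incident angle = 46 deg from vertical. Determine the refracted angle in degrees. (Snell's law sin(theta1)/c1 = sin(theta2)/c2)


sin(theta2) = (c2/c1)*sin(theta1) = (1500/1522)*sin(46 deg) = 0.70894
theta2 = arcsin(0.70894) = 45.15

45.15 deg


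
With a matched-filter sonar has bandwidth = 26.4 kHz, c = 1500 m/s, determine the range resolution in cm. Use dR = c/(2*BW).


2.84 cm


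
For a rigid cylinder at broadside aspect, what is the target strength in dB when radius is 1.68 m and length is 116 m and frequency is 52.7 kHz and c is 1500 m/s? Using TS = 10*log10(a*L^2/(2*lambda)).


lambda = 1500/52700 = 0.02846 m
TS = 10*log10(1.68*116^2/(2*0.02846)) = 55.99

55.99 dB


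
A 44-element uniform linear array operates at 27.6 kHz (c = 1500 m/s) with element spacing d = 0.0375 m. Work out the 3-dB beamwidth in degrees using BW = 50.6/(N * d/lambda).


Step 1: lambda = 1500/27600 = 0.05435 m
Step 2: d/lambda = 0.0375/0.05435 = 0.69
Step 3: BW = 50.6/(N * d/lambda) = 50.6/(44 * 0.69) = 1.67

1.67 deg


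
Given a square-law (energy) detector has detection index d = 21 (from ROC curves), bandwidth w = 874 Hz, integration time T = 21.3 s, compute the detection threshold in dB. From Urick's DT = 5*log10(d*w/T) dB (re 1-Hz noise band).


14.68 dB


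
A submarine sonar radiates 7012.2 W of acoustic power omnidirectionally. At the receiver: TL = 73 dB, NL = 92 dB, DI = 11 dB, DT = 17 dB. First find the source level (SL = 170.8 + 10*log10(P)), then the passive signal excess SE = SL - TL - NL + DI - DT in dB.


Step 1: SL = 170.8 + 10*log10(7012.2) = 209.26 dB
Step 2: SE = SL - TL - NL + DI - DT = 209.26 - 73 - 92 + 11 - 17 = 38.26

38.26 dB


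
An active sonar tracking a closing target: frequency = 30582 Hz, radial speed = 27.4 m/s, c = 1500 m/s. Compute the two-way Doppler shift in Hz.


fd = 2*f*v/c = 2 * 30582 * 27.4 / 1500 = 1117.26

1117.26 Hz


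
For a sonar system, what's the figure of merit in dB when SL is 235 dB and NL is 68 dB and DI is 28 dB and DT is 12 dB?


FOM = SL - NL + DI - DT = 235 - 68 + 28 - 12 = 183

183 dB


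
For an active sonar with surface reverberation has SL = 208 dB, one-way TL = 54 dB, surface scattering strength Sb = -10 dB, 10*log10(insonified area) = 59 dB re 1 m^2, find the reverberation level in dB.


RL = SL - 2*TL + Sb + 10*log10(A) = 208 - 2*54 + (-10) + 59 = 149

149 dB


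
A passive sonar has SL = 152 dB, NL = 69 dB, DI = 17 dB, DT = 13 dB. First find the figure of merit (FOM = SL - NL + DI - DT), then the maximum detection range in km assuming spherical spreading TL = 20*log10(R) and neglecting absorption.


Step 1: FOM = SL - NL + DI - DT = 152 - 69 + 17 - 13 = 87 dB
Step 2: at max range FOM = TL = 20*log10(R), so R = 10^(87/20) = 22387.21 m = 22.39 km

22.39 km


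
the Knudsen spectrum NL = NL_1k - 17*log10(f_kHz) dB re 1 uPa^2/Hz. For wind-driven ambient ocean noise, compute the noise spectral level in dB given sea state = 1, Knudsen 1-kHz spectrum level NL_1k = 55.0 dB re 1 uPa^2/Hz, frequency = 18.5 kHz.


NL = NL_1k - 17*log10(f_kHz) = 55.0 - 17*log10(18.5) = 55.0 - (21.54) = 33.46

33.46 dB


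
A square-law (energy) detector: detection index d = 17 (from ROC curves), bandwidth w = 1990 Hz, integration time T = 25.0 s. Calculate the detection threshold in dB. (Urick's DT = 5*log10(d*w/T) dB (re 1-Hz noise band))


15.66 dB


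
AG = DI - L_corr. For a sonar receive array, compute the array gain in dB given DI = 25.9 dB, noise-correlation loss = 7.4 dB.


AG = DI - L_corr = 25.9 - 7.4 = 18.5

18.5 dB


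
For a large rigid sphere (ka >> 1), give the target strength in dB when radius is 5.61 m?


TS = 10*log10(5.61^2 / 4) = 10*log10(7.868025) = 8.96

8.96 dB


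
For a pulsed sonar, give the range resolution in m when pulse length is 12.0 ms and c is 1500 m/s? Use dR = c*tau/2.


dR = c*tau/2 = 1500 * 12.0e-3 / 2 = 9.0

9.0 m


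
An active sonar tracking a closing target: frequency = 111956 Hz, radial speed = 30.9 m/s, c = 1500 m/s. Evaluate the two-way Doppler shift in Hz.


fd = 2*f*v/c = 2 * 111956 * 30.9 / 1500 = 4612.59

4612.59 Hz


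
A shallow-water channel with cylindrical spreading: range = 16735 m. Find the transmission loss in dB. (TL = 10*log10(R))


TL = 10*log10(16735) = 42.24

42.24 dB


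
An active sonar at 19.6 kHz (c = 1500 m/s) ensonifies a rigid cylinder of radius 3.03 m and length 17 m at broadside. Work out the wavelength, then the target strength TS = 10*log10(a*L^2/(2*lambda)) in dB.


Step 1: lambda = c/f = 1500/19600 = 0.07653 m
Step 2: TS = 10*log10(a*L^2/(2*lambda)) = 10*log10(3.03*17^2/(2*0.07653)) = 37.57

37.57 dB


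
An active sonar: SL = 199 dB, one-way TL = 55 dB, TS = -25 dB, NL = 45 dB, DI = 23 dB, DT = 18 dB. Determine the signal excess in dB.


SE = SL - 2*TL + TS - NL + DI - DT = 199 - 2*55 + (-25) - 45 + 23 - 18 = 24

24 dB


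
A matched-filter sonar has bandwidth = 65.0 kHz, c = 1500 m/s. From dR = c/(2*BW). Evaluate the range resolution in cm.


dR = c/(2*BW) = 1500 / (2 * 65.0e3) = 0.0115 m = 1.15 cm

1.15 cm


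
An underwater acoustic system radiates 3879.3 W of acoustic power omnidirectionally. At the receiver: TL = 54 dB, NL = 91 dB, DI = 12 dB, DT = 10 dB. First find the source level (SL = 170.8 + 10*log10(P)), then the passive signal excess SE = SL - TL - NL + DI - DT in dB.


Step 1: SL = 170.8 + 10*log10(3879.3) = 206.69 dB
Step 2: SE = SL - TL - NL + DI - DT = 206.69 - 54 - 91 + 12 - 10 = 63.69

63.69 dB


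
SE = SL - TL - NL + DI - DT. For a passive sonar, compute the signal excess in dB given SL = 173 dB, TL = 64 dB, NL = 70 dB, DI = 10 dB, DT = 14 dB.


35 dB


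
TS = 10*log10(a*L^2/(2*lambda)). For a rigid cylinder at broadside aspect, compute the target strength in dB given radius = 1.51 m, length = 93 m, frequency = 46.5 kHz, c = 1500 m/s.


lambda = 1500/46500 = 0.03226 m
TS = 10*log10(1.51*93^2/(2*0.03226)) = 53.06

53.06 dB


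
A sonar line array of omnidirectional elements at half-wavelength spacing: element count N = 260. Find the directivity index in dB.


24.15 dB


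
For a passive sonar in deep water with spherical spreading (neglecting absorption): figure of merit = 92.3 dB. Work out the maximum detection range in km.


41.21 km


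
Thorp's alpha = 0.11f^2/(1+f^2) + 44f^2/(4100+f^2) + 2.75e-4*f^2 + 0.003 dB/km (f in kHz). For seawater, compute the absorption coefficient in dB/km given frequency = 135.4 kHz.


41.113 dB/km


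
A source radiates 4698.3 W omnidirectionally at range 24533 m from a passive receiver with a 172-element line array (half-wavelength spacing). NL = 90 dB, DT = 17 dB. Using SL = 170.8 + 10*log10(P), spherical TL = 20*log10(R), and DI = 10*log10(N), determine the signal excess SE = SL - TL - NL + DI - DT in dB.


Step 1: SL = 170.8 + 10*log10(4698.3) = 207.52 dB
Step 2: TL = 20*log10(24533) = 87.8 dB
Step 3: DI = 10*log10(172) = 22.36 dB
Step 4: SE = SL - TL - NL + DI - DT = 207.52 - 87.8 - 90 + 22.36 - 17 = 35.08

35.08 dB


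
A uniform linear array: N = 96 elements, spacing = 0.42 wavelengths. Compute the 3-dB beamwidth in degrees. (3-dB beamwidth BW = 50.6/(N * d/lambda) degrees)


BW = 50.6 / (96 * 0.42) = 50.6 / 40.32 = 1.25

1.25 deg


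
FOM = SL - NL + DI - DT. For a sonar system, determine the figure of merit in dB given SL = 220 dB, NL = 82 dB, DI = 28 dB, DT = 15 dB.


151 dB


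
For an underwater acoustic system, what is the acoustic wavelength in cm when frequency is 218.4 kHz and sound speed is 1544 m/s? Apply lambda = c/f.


lambda = c/f = 1544 / 218400 = 0.0071 m = 0.71 cm

0.71 cm


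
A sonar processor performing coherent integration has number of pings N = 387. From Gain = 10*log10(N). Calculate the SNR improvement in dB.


25.88 dB


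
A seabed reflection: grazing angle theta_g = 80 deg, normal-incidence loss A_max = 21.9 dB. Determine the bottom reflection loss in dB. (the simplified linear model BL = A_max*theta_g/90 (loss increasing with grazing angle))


BL = A_max * theta_g / 90 = 21.9 * 80 / 90 = 19.47

19.47 dB


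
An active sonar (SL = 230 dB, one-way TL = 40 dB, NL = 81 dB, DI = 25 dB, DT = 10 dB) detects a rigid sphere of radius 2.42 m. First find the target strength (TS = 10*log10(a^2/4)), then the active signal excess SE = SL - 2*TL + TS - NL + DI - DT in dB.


Step 1: TS = 10*log10(2.42^2/4) = 1.66 dB
Step 2: SE = SL - 2*TL + TS - NL + DI - DT = 230 - 2*40 + (1.66) - 81 + 25 - 10 = 85.66

85.66 dB


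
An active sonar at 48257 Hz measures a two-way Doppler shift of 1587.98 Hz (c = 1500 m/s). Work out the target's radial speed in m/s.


From fd = 2*f*v/c, v = c*fd/(2*f) = 1500 * 1587.98 / (2*48257) = 24.68

24.68 m/s


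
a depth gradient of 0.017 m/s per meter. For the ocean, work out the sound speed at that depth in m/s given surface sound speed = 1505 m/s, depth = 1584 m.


c = 1505 + 0.017 * 1584 = 1531.928

1531.928 m/s


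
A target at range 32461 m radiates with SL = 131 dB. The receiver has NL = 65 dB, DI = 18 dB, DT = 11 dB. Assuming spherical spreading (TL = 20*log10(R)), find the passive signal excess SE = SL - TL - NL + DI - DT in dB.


Step 1: TL = 20*log10(32461) = 90.23 dB
Step 2: SE = 131 - 90.23 - 65 + 18 - 11 = -17.23

-17.23 dB


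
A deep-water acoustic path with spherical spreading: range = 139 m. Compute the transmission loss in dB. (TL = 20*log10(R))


42.86 dB


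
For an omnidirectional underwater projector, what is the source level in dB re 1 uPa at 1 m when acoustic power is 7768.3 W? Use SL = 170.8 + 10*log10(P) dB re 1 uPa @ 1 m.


209.7 dB


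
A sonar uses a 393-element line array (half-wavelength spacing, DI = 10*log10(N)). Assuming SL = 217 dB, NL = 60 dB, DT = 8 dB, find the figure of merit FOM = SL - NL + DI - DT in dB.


Step 1: DI = 10*log10(393) = 25.94 dB
Step 2: FOM = SL - NL + DI - DT = 217 - 60 + 25.94 - 8 = 174.94

174.94 dB


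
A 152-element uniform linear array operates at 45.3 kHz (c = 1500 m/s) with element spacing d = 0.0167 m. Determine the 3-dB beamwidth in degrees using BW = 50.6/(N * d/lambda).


0.66 deg


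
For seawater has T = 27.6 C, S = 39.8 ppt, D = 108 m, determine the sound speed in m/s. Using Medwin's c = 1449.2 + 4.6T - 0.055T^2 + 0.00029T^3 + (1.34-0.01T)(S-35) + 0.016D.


1547.2 m/s


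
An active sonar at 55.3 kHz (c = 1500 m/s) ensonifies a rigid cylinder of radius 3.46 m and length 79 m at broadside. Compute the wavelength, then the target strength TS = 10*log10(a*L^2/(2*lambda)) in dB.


Step 1: lambda = c/f = 1500/55300 = 0.02712 m
Step 2: TS = 10*log10(a*L^2/(2*lambda)) = 10*log10(3.46*79^2/(2*0.02712)) = 56.0

56.0 dB


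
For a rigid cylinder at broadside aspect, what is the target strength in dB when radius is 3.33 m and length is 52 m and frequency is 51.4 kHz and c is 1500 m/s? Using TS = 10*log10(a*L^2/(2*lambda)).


lambda = 1500/51400 = 0.02918 m
TS = 10*log10(3.33*52^2/(2*0.02918)) = 51.88

51.88 dB


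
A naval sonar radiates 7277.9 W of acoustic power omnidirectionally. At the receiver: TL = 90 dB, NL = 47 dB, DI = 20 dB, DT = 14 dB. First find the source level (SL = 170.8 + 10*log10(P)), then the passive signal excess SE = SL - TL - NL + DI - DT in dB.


Step 1: SL = 170.8 + 10*log10(7277.9) = 209.42 dB
Step 2: SE = SL - TL - NL + DI - DT = 209.42 - 90 - 47 + 20 - 14 = 78.42

78.42 dB


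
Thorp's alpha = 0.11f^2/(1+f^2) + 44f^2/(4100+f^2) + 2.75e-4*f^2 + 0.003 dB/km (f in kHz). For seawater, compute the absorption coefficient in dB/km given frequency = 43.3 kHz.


14.436 dB/km


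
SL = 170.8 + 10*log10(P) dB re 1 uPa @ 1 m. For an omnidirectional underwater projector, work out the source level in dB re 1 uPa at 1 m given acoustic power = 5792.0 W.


SL = 170.8 + 10*log10(5792.0) = 170.8 + 37.63 = 208.43

208.43 dB


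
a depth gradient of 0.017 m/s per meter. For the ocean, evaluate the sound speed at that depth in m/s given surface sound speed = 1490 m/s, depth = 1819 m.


c = 1490 + 0.017 * 1819 = 1520.923

1520.923 m/s


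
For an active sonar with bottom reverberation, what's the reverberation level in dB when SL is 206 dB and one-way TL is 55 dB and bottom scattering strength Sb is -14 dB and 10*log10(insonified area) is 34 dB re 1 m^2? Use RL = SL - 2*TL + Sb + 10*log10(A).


116 dB


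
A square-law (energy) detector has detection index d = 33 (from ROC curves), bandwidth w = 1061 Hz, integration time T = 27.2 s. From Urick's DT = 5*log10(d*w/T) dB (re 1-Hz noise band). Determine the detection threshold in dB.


DT = 5*log10(d*w/T) = 5*log10(33 * 1061 / 27.2) = 5*log10(1287.24) = 15.55

15.55 dB


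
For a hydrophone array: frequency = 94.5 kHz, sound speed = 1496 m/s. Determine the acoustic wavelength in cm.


1.58 cm


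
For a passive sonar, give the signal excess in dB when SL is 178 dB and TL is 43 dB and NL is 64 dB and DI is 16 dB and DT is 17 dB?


SE = SL - TL - NL + DI - DT = 178 - 43 - 64 + 16 - 17 = 70

70 dB


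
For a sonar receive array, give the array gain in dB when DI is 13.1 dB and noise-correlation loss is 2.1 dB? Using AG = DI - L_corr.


AG = DI - L_corr = 13.1 - 2.1 = 11.0

11.0 dB


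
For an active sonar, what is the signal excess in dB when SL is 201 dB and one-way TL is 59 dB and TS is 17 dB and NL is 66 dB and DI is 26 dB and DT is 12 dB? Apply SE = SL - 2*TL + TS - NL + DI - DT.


SE = SL - 2*TL + TS - NL + DI - DT = 201 - 2*59 + (17) - 66 + 26 - 12 = 48

48 dB


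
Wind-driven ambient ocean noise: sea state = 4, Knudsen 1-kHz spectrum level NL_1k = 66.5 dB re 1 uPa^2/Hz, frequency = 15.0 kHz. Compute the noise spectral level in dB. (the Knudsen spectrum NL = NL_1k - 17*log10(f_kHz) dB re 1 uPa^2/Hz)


NL = NL_1k - 17*log10(f_kHz) = 66.5 - 17*log10(15.0) = 66.5 - (19.99) = 46.51

46.51 dB


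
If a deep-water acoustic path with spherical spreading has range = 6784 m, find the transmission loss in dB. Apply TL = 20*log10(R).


TL = 20*log10(6784) = 76.63

76.63 dB


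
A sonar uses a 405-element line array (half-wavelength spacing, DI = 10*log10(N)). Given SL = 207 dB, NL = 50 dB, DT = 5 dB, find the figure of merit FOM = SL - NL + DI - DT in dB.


Step 1: DI = 10*log10(405) = 26.07 dB
Step 2: FOM = SL - NL + DI - DT = 207 - 50 + 26.07 - 5 = 178.07

178.07 dB


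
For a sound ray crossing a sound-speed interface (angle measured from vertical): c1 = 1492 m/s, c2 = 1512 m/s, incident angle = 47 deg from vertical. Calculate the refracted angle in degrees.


sin(theta2) = (c2/c1)*sin(theta1) = (1512/1492)*sin(47 deg) = 0.74116
theta2 = arcsin(0.74116) = 47.83

47.83 deg


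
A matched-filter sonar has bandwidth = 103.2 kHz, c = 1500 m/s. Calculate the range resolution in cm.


dR = c/(2*BW) = 1500 / (2 * 103.2e3) = 0.0073 m = 0.73 cm

0.73 cm


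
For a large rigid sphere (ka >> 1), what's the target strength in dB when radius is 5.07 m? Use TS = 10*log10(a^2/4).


TS = 10*log10(5.07^2 / 4) = 10*log10(6.426225) = 8.08

8.08 dB


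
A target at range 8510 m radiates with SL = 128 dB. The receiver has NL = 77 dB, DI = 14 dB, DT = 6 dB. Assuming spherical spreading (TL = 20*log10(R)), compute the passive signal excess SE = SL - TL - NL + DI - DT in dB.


-19.6 dB


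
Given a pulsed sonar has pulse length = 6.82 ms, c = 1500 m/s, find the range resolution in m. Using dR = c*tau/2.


dR = c*tau/2 = 1500 * 6.82e-3 / 2 = 5.115

5.115 m


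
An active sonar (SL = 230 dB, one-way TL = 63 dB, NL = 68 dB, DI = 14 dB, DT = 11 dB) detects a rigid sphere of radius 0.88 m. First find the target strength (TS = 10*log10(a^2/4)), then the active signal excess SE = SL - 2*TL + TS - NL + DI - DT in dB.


Step 1: TS = 10*log10(0.88^2/4) = -7.13 dB
Step 2: SE = SL - 2*TL + TS - NL + DI - DT = 230 - 2*63 + (-7.13) - 68 + 14 - 11 = 31.87

31.87 dB


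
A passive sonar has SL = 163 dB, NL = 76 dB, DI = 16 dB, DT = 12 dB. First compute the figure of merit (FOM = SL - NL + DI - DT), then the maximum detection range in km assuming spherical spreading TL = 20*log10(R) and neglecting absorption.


Step 1: FOM = SL - NL + DI - DT = 163 - 76 + 16 - 12 = 91 dB
Step 2: at max range FOM = TL = 20*log10(R), so R = 10^(91/20) = 35481.34 m = 35.48 km

35.48 km


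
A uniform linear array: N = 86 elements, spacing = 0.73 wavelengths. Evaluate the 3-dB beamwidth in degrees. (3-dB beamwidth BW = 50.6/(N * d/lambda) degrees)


BW = 50.6 / (86 * 0.73) = 50.6 / 62.78 = 0.81

0.81 deg


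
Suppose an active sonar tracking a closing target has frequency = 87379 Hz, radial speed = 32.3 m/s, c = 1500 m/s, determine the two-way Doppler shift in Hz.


3763.12 Hz


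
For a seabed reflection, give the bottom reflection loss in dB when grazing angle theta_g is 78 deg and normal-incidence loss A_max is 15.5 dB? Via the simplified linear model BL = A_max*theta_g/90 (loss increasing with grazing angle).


13.43 dB


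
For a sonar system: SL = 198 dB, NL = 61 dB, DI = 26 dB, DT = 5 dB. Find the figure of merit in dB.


FOM = SL - NL + DI - DT = 198 - 61 + 26 - 5 = 158

158 dB


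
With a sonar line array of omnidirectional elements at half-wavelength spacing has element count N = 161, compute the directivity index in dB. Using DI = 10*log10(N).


DI = 10*log10(161) = 22.07

22.07 dB


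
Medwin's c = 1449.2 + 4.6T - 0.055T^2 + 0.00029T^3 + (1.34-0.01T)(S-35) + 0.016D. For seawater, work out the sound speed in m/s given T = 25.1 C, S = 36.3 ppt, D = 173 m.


c = 1449.2 + 4.6*25.1 - 0.055*25.1^2 + 0.00029*25.1^3 + (1.34 - 0.01*25.1)*(36.3 - 35) + 0.016*173 = 1538.78

1538.78 m/s


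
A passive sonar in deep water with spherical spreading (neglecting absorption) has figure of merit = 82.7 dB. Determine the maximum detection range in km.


13.65 km


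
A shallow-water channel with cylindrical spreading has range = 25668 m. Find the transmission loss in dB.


TL = 10*log10(25668) = 44.09

44.09 dB


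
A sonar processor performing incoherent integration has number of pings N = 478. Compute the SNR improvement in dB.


Gain = 5*log10(478) = 13.4

13.4 dB


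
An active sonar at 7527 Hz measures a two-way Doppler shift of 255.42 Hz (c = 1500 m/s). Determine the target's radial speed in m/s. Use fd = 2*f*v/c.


From fd = 2*f*v/c, v = c*fd/(2*f) = 1500 * 255.42 / (2*7527) = 25.45

25.45 m/s


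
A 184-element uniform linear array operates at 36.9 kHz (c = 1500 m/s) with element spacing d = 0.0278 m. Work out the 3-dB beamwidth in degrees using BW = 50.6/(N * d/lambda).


Step 1: lambda = 1500/36900 = 0.04065 m
Step 2: d/lambda = 0.0278/0.04065 = 0.6839
Step 3: BW = 50.6/(N * d/lambda) = 50.6/(184 * 0.6839) = 0.4

0.4 deg


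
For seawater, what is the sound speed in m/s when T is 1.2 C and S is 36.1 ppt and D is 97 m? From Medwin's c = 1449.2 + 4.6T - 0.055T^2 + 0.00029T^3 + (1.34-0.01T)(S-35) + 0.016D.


c = 1449.2 + 4.6*1.2 - 0.055*1.2^2 + 0.00029*1.2^3 + (1.34 - 0.01*1.2)*(36.1 - 35) + 0.016*97 = 1457.65

1457.65 m/s


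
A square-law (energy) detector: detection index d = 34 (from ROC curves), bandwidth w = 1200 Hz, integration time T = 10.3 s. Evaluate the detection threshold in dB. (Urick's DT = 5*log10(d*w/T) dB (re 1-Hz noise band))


DT = 5*log10(d*w/T) = 5*log10(34 * 1200 / 10.3) = 5*log10(3961.17) = 17.99

17.99 dB


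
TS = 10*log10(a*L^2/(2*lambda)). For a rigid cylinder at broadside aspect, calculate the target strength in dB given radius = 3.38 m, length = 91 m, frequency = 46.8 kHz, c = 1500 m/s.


lambda = 1500/46800 = 0.03205 m
TS = 10*log10(3.38*91^2/(2*0.03205)) = 56.4

56.4 dB


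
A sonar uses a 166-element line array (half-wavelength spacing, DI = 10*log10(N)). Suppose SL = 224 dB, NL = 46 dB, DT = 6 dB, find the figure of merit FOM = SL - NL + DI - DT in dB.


Step 1: DI = 10*log10(166) = 22.2 dB
Step 2: FOM = SL - NL + DI - DT = 224 - 46 + 22.2 - 6 = 194.2

194.2 dB


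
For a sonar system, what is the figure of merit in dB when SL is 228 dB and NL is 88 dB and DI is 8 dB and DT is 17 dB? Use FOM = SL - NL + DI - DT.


FOM = SL - NL + DI - DT = 228 - 88 + 8 - 17 = 131

131 dB


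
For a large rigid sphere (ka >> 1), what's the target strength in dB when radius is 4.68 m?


7.38 dB


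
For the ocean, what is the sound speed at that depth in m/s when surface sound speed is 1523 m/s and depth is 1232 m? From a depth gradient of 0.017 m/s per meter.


1543.944 m/s


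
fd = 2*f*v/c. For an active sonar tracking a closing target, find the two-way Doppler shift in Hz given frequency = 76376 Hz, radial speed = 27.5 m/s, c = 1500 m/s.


fd = 2*f*v/c = 2 * 76376 * 27.5 / 1500 = 2800.45

2800.45 Hz


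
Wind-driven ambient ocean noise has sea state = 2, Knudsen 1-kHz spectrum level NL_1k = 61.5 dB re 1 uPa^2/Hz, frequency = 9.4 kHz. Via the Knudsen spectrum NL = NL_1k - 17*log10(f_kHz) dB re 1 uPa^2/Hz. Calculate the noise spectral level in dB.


NL = NL_1k - 17*log10(f_kHz) = 61.5 - 17*log10(9.4) = 61.5 - (16.54) = 44.96

44.96 dB


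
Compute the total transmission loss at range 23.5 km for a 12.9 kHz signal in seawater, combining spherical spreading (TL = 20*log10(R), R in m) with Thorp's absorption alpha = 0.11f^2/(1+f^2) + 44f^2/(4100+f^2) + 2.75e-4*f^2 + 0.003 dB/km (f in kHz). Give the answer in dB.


Step 1 (Thorp): alpha = 0.11*166.41/(1+166.41) + 44*166.41/(4100+166.41) + 2.75e-4*166.41 + 0.003 = 1.8743 dB/km
Step 2: TL_spread = 20*log10(23500) = 87.42 dB
Step 3: TL_abs = alpha*R = 1.8743 * 23.5 = 44.05 dB
Step 4: TL_total = 87.42 + 44.05 = 131.47

131.47 dB


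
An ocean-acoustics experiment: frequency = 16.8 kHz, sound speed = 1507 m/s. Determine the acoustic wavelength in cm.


lambda = c/f = 1507 / 16800 = 0.0897 m = 8.97 cm

8.97 cm


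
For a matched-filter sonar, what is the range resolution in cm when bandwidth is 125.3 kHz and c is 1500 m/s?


dR = c/(2*BW) = 1500 / (2 * 125.3e3) = 0.006 m = 0.6 cm

0.6 cm


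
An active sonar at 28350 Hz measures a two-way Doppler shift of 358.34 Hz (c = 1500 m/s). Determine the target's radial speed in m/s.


9.48 m/s


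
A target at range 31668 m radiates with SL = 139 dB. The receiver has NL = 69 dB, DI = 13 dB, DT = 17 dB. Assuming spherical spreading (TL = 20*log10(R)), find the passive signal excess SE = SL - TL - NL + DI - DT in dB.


Step 1: TL = 20*log10(31668) = 90.01 dB
Step 2: SE = 139 - 90.01 - 69 + 13 - 17 = -24.01

-24.01 dB


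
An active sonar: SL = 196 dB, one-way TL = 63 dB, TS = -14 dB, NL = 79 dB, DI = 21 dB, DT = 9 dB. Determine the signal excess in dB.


SE = SL - 2*TL + TS - NL + DI - DT = 196 - 2*63 + (-14) - 79 + 21 - 9 = -11

-11 dB


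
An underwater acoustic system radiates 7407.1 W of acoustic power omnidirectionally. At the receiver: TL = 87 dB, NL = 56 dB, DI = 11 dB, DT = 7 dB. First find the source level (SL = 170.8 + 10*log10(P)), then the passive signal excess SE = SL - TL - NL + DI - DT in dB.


Step 1: SL = 170.8 + 10*log10(7407.1) = 209.5 dB
Step 2: SE = SL - TL - NL + DI - DT = 209.5 - 87 - 56 + 11 - 7 = 70.5

70.5 dB


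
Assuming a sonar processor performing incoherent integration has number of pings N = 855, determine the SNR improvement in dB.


Gain = 5*log10(855) = 14.66

14.66 dB


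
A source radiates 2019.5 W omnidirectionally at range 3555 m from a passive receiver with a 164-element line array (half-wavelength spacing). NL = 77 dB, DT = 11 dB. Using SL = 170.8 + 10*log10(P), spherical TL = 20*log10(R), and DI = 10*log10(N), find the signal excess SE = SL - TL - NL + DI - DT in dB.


Step 1: SL = 170.8 + 10*log10(2019.5) = 203.85 dB
Step 2: TL = 20*log10(3555) = 71.02 dB
Step 3: DI = 10*log10(164) = 22.15 dB
Step 4: SE = SL - TL - NL + DI - DT = 203.85 - 71.02 - 77 + 22.15 - 11 = 66.98

66.98 dB


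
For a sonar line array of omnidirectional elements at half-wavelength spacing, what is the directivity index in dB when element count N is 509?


DI = 10*log10(509) = 27.07

27.07 dB


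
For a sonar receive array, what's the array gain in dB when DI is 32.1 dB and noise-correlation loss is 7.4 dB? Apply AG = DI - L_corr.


24.7 dB


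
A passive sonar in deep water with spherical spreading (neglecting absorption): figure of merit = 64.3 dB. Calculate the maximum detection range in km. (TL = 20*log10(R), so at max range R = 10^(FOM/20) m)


At max range FOM = TL, so 20*log10(R) = 64.3
R = 10^(64.3/20) = 1640.59 m = 1.64 km

1.64 km


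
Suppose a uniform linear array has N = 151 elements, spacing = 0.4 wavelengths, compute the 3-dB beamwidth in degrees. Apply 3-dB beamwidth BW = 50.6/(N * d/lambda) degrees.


BW = 50.6 / (151 * 0.4) = 50.6 / 60.4 = 0.84

0.84 deg


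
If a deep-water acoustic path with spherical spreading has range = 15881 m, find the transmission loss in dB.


TL = 20*log10(15881) = 84.02

84.02 dB


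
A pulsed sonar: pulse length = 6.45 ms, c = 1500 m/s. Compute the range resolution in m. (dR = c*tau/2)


4.8375 m


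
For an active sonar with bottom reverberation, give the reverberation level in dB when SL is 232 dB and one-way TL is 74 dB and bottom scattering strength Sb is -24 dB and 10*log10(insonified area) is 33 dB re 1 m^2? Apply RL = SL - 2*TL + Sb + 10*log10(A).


93 dB


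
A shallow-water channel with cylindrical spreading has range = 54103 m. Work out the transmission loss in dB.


TL = 10*log10(54103) = 47.33

47.33 dB


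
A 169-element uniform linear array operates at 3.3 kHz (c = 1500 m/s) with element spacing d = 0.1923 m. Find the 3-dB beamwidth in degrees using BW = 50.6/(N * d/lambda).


Step 1: lambda = 1500/3300 = 0.45455 m
Step 2: d/lambda = 0.1923/0.45455 = 0.4231
Step 3: BW = 50.6/(N * d/lambda) = 50.6/(169 * 0.4231) = 0.71

0.71 deg


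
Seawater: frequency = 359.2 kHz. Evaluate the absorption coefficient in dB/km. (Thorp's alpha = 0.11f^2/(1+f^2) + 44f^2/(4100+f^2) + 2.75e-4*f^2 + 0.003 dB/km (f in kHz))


f^2 = 129024.64
alpha = 0.11*129024.64/(1+129024.64) + 44*129024.64/(4100+129024.64) + 2.75e-4*129024.64 + 0.003 = 78.24

78.24 dB/km


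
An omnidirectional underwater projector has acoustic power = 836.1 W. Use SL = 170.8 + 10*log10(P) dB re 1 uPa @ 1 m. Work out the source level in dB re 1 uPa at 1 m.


SL = 170.8 + 10*log10(836.1) = 170.8 + 29.22 = 200.02

200.02 dB


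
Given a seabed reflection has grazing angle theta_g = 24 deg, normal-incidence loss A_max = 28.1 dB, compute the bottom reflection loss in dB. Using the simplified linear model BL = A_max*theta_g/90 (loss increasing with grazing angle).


BL = A_max * theta_g / 90 = 28.1 * 24 / 90 = 7.49

7.49 dB


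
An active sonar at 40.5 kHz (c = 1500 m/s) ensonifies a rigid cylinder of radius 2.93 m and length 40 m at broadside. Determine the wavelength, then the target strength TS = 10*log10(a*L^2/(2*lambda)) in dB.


Step 1: lambda = c/f = 1500/40500 = 0.03704 m
Step 2: TS = 10*log10(a*L^2/(2*lambda)) = 10*log10(2.93*40^2/(2*0.03704)) = 48.01

48.01 dB


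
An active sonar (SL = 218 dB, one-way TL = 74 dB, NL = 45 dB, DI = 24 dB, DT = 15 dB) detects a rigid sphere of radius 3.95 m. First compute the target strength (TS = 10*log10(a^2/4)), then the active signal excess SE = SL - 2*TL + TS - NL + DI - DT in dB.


Step 1: TS = 10*log10(3.95^2/4) = 5.91 dB
Step 2: SE = SL - 2*TL + TS - NL + DI - DT = 218 - 2*74 + (5.91) - 45 + 24 - 15 = 39.91

39.91 dB


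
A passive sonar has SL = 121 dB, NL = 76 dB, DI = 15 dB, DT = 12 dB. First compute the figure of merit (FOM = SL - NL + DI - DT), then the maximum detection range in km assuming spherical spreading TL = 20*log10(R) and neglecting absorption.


Step 1: FOM = SL - NL + DI - DT = 121 - 76 + 15 - 12 = 48 dB
Step 2: at max range FOM = TL = 20*log10(R), so R = 10^(48/20) = 251.19 m = 0.25 km

0.25 km


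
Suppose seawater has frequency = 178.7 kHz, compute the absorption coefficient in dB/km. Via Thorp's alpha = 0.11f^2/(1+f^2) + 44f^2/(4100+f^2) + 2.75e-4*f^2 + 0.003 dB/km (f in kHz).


f^2 = 31933.69
alpha = 0.11*31933.69/(1+31933.69) + 44*31933.69/(4100+31933.69) + 2.75e-4*31933.69 + 0.003 = 47.888

47.888 dB/km


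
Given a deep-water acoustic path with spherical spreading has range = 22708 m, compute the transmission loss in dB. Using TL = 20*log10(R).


87.12 dB


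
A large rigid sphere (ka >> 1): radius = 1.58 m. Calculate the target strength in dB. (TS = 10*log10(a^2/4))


TS = 10*log10(1.58^2 / 4) = 10*log10(0.6241) = -2.05

-2.05 dB


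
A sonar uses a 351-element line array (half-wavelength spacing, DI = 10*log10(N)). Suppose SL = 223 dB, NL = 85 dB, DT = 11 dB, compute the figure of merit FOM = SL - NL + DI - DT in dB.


Step 1: DI = 10*log10(351) = 25.45 dB
Step 2: FOM = SL - NL + DI - DT = 223 - 85 + 25.45 - 11 = 152.45

152.45 dB


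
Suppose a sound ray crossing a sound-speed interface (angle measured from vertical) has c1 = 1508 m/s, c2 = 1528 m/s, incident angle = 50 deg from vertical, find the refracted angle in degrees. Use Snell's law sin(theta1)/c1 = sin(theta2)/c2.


sin(theta2) = (c2/c1)*sin(theta1) = (1528/1508)*sin(50 deg) = 0.7762
theta2 = arcsin(0.7762) = 50.91

50.91 deg


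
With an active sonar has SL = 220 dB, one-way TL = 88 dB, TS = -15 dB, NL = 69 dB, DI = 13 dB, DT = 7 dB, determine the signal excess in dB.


SE = SL - 2*TL + TS - NL + DI - DT = 220 - 2*88 + (-15) - 69 + 13 - 7 = -34

-34 dB


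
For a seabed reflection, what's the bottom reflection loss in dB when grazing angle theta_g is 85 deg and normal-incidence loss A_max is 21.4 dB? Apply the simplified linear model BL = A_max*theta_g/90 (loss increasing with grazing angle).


BL = A_max * theta_g / 90 = 21.4 * 85 / 90 = 20.21

20.21 dB


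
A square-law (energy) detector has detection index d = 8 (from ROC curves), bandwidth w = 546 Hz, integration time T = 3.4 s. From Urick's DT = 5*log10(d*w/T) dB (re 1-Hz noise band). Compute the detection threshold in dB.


DT = 5*log10(d*w/T) = 5*log10(8 * 546 / 3.4) = 5*log10(1284.71) = 15.54

15.54 dB


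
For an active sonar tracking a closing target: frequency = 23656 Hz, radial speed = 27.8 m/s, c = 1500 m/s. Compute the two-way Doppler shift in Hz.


fd = 2*f*v/c = 2 * 23656 * 27.8 / 1500 = 876.85

876.85 Hz


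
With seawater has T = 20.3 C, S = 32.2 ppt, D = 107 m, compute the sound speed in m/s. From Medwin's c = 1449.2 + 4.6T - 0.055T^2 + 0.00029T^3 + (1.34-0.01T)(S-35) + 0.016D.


1520.87 m/s


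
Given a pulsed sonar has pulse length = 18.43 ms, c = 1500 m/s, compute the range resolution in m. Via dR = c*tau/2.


dR = c*tau/2 = 1500 * 18.43e-3 / 2 = 13.8225

13.8225 m


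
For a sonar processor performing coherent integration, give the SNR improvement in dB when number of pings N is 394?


Gain = 10*log10(394) = 25.95

25.95 dB


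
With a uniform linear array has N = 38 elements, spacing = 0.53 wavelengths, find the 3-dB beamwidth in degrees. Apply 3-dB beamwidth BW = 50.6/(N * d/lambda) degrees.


BW = 50.6 / (38 * 0.53) = 50.6 / 20.14 = 2.51

2.51 deg


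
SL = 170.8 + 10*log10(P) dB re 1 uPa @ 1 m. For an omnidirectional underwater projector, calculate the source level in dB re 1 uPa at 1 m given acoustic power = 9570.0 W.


SL = 170.8 + 10*log10(9570.0) = 170.8 + 39.81 = 210.61

210.61 dB


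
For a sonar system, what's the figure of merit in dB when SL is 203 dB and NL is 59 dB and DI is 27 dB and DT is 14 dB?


FOM = SL - NL + DI - DT = 203 - 59 + 27 - 14 = 157

157 dB


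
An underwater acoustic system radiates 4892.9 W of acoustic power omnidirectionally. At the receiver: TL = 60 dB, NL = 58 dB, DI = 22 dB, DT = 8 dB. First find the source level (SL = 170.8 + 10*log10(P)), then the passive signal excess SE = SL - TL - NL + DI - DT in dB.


Step 1: SL = 170.8 + 10*log10(4892.9) = 207.7 dB
Step 2: SE = SL - TL - NL + DI - DT = 207.7 - 60 - 58 + 22 - 8 = 103.7

103.7 dB


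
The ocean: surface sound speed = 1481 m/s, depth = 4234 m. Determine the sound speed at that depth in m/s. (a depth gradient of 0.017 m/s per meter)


c = 1481 + 0.017 * 4234 = 1552.978

1552.978 m/s


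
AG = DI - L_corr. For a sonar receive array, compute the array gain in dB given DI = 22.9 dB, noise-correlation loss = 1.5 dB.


AG = DI - L_corr = 22.9 - 1.5 = 21.4

21.4 dB


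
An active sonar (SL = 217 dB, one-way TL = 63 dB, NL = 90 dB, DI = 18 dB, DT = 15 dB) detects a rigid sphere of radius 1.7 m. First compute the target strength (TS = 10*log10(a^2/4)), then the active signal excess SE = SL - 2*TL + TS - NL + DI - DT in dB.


Step 1: TS = 10*log10(1.7^2/4) = -1.41 dB
Step 2: SE = SL - 2*TL + TS - NL + DI - DT = 217 - 2*63 + (-1.41) - 90 + 18 - 15 = 2.59

2.59 dB


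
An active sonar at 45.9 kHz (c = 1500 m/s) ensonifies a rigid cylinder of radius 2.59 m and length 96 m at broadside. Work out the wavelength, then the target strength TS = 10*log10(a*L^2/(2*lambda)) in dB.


Step 1: lambda = c/f = 1500/45900 = 0.03268 m
Step 2: TS = 10*log10(a*L^2/(2*lambda)) = 10*log10(2.59*96^2/(2*0.03268)) = 55.63

55.63 dB


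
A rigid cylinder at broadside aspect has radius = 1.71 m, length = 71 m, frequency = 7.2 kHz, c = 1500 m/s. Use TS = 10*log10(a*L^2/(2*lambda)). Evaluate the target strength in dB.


lambda = 1500/7200 = 0.20833 m
TS = 10*log10(1.71*71^2/(2*0.20833)) = 43.16

43.16 dB


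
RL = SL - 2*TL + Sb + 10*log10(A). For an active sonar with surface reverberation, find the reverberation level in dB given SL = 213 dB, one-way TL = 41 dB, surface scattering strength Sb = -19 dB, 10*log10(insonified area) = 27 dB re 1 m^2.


RL = SL - 2*TL + Sb + 10*log10(A) = 213 - 2*41 + (-19) + 27 = 139

139 dB


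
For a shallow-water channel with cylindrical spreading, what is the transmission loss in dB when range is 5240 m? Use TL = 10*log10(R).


TL = 10*log10(5240) = 37.19

37.19 dB


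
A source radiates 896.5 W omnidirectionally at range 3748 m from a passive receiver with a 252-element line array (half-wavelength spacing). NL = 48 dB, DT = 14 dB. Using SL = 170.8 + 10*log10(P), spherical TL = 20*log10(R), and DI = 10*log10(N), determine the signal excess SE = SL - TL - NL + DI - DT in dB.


Step 1: SL = 170.8 + 10*log10(896.5) = 200.33 dB
Step 2: TL = 20*log10(3748) = 71.48 dB
Step 3: DI = 10*log10(252) = 24.01 dB
Step 4: SE = SL - TL - NL + DI - DT = 200.33 - 71.48 - 48 + 24.01 - 14 = 90.86

90.86 dB


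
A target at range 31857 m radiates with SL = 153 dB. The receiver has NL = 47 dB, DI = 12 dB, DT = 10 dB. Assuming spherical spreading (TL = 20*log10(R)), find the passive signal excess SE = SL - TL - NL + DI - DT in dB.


Step 1: TL = 20*log10(31857) = 90.06 dB
Step 2: SE = 153 - 90.06 - 47 + 12 - 10 = 17.94

17.94 dB


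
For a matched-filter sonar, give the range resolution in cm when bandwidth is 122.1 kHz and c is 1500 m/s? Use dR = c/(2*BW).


0.61 cm


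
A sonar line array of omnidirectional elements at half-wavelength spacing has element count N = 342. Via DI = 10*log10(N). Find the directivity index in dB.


DI = 10*log10(342) = 25.34

25.34 dB


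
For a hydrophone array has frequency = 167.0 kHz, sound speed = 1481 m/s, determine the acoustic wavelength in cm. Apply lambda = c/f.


0.89 cm


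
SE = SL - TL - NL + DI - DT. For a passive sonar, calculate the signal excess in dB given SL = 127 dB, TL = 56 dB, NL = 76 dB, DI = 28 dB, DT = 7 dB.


SE = SL - TL - NL + DI - DT = 127 - 56 - 76 + 28 - 7 = 16

16 dB


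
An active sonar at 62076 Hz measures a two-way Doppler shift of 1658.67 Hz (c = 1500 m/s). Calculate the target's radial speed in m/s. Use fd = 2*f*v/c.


From fd = 2*f*v/c, v = c*fd/(2*f) = 1500 * 1658.67 / (2*62076) = 20.04

20.04 m/s


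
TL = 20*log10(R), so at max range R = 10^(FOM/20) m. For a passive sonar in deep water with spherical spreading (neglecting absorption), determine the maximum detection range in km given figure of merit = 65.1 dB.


1.8 km


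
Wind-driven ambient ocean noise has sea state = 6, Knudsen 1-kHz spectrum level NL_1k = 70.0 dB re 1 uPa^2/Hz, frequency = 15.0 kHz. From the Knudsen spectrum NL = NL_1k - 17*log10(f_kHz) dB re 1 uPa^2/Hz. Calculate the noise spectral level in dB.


NL = NL_1k - 17*log10(f_kHz) = 70.0 - 17*log10(15.0) = 70.0 - (19.99) = 50.01

50.01 dB


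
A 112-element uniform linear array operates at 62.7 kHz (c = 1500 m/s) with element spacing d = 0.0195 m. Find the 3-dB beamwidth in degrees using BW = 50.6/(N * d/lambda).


Step 1: lambda = 1500/62700 = 0.02392 m
Step 2: d/lambda = 0.0195/0.02392 = 0.8152
Step 3: BW = 50.6/(N * d/lambda) = 50.6/(112 * 0.8152) = 0.55

0.55 deg
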